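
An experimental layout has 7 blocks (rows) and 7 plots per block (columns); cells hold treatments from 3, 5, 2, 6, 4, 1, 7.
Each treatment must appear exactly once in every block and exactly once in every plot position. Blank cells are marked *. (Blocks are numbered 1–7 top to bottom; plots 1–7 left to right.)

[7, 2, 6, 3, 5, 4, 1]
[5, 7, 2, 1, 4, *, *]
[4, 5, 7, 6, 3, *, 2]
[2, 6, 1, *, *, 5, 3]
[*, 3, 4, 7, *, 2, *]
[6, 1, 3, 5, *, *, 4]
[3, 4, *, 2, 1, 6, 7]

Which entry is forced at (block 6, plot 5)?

Block 2, plot 6: block 2 has {5, 2, 4, 1, 7} and plot 6 has {5, 2, 6, 4}, leaving only 3.
Block 2, plot 7: block 2 has {3, 5, 2, 4, 1, 7} and plot 7 has {3, 2, 4, 1, 7}, leaving only 6.
Block 3, plot 6: block 3 has {3, 5, 2, 6, 4, 7} and plot 6 has {3, 5, 2, 6, 4}, leaving only 1.
Block 4, plot 4: block 4 has {3, 5, 2, 6, 1} and plot 4 has {3, 5, 2, 6, 1, 7}, leaving only 4.
Block 4, plot 5: block 4 has {3, 5, 2, 6, 4, 1} and plot 5 has {3, 5, 4, 1}, leaving only 7.
Block 6 already has {3, 5, 6, 4, 1} and plot 5 already has {3, 5, 4, 1, 7}, so block 6, plot 5 must be 2.

2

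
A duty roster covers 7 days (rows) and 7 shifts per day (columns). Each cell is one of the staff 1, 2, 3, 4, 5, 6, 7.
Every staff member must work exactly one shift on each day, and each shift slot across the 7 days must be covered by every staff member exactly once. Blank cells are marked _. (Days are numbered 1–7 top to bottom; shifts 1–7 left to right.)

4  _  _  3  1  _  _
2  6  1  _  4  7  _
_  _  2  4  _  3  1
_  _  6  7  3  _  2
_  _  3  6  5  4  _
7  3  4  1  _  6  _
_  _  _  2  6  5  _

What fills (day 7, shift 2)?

Day 1, shift 6: day 1 has {1, 3, 4} and shift 6 has {3, 4, 5, 6, 7}, leaving only 2.
Day 2, shift 4: day 2 has {1, 2, 4, 6, 7} and shift 4 has {1, 2, 3, 4, 6, 7}, leaving only 5.
Day 2, shift 7: day 2 has {1, 2, 4, 5, 6, 7} and shift 7 has {1, 2}, leaving only 3.
Day 3, shift 5: day 3 has {1, 2, 3, 4} and shift 5 has {1, 3, 4, 5, 6}, leaving only 7.
Day 3, shift 2: day 3 has {1, 2, 3, 4, 7} and shift 2 has {3, 6}, leaving only 5.
Day 1, shift 2: day 1 has {1, 2, 3, 4} and shift 2 has {3, 5, 6}, leaving only 7.
Day 1, shift 3: day 1 has {1, 2, 3, 4, 7} and shift 3 has {1, 2, 3, 4, 6}, leaving only 5.
Day 1, shift 7: day 1 has {1, 2, 3, 4, 5, 7} and shift 7 has {1, 2, 3}, leaving only 6.
Day 3, shift 1: day 3 has {1, 2, 3, 4, 5, 7} and shift 1 has {2, 4, 7}, leaving only 6.
Day 4, shift 6: day 4 has {2, 3, 6, 7} and shift 6 has {2, 3, 4, 5, 6, 7}, leaving only 1.
Day 4, shift 1: day 4 has {1, 2, 3, 6, 7} and shift 1 has {2, 4, 6, 7}, leaving only 5.
Day 4, shift 2: day 4 has {1, 2, 3, 5, 6, 7} and shift 2 has {3, 5, 6, 7}, leaving only 4.
Day 7 already has {2, 5, 6} and shift 2 already has {3, 4, 5, 6, 7}, so day 7, shift 2 must be 1.

1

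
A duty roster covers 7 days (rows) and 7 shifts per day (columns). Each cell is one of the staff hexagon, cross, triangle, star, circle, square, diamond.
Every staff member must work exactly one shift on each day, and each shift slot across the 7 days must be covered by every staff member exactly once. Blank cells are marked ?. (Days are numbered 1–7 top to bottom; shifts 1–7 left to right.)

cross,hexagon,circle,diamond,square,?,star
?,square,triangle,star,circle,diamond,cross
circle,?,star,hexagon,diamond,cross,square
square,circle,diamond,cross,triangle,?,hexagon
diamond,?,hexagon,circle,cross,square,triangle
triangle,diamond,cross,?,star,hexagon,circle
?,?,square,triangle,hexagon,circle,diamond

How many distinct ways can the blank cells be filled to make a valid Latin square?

1

Day 1, shift 6: eliminating its day and shift leaves {triangle}.
Day 2, shift 1: eliminating its day and shift leaves {hexagon}.
Day 3, shift 2: eliminating its day and shift leaves {triangle}.
Day 4, shift 6: eliminating its day and shift leaves {star}.
Day 5, shift 2: eliminating its day and shift leaves {star}.
Day 6, shift 4: eliminating its day and shift leaves {square}.
Day 7, shift 1: eliminating its day and shift leaves {star}.
Day 7, shift 2: eliminating its day and shift leaves {cross, star}.
Only one assignment across all blanks avoids any day or shift repeat, giving 1 completion.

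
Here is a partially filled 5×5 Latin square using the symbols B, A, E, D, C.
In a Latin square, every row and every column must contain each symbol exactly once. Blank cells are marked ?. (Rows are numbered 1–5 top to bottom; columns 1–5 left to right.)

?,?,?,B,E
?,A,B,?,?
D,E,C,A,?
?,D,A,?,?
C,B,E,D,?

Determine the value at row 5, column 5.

A

Row 5 already has {B, E, D, C} and column 5 already has {E}, so row 5, column 5 must be A.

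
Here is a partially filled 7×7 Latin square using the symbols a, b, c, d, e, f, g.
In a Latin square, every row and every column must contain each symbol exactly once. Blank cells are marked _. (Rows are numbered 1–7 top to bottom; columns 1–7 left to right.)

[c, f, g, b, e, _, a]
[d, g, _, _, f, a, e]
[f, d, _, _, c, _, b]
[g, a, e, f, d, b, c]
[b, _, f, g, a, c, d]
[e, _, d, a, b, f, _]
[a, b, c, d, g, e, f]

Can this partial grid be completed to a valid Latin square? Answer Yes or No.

No row or column among the givens repeats a symbol, and propagating forced cells runs into no contradiction.
One valid completion exists (for instance, c f g b e d a / d g b c f a e / f d a e c g b / g a e f d b c / b e f g a c d / e c d a b f g / a b c d g e f).

Yes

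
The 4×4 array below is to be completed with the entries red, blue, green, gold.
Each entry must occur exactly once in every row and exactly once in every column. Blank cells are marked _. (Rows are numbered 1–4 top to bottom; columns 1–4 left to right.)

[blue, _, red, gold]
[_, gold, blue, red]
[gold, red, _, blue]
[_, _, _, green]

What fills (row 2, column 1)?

green

Row 2 already has {red, blue, gold} and column 1 already has {blue, gold}, so row 2, column 1 must be green.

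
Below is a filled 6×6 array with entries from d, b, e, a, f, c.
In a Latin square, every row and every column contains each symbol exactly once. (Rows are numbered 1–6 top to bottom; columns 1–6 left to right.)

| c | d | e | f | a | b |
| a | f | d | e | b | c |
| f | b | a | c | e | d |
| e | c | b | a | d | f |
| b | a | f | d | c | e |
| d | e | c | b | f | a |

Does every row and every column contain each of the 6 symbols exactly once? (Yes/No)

Each row is a permutation of the 6 symbols, and so is each column.

Yes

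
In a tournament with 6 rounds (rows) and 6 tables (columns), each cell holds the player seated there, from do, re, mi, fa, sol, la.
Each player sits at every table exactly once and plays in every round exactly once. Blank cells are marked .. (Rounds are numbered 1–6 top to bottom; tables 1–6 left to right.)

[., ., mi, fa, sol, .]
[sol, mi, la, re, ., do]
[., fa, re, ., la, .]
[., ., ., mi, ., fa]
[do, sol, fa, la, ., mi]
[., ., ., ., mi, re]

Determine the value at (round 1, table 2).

do

Round 1, table 6: round 1 has {mi, fa, sol} and table 6 has {do, re, mi, fa}, leaving only la.
Round 1, table 1: round 1 has {mi, fa, sol, la} and table 1 has {do, sol}, leaving only re.
Round 1 already has {re, mi, fa, sol, la} and table 2 already has {mi, fa, sol}, so round 1, table 2 must be do.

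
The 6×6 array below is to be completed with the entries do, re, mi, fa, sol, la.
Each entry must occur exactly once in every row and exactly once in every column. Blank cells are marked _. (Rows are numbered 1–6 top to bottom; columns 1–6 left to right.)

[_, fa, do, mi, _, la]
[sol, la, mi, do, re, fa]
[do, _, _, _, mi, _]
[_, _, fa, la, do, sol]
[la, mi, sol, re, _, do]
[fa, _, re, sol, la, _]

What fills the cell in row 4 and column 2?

Row 4 already has {do, fa, sol, la} and column 2 already has {mi, fa, la}, so row 4, column 2 must be re.

re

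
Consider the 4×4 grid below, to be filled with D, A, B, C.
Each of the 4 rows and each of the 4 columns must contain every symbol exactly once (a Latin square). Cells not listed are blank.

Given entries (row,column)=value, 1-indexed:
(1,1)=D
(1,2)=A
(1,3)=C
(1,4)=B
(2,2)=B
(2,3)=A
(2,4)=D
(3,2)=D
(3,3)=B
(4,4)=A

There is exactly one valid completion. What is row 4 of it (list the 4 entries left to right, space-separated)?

B C D A

Row 4, column 2: row 4 has {A} and column 2 has {D, A, B}, leaving only C.
Row 4, column 1: row 4 has {A, C} and column 1 has {D}, leaving only B.
Row 4, column 3: row 4 has {A, B, C} and column 3 has {A, B, C}, leaving only D.
So row 4 reads: B C D A.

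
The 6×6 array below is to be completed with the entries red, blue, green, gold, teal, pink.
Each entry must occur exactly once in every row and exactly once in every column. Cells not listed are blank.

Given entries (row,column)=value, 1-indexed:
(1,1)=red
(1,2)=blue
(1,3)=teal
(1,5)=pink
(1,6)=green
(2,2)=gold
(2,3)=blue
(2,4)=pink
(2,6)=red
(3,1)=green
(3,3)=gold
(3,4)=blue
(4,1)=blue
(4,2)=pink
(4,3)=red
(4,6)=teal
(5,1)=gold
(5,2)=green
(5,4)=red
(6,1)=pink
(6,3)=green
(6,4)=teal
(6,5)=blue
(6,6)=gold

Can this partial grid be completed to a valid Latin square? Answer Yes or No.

No row or column among the givens repeats a symbol, and propagating forced cells runs into no contradiction.
One valid completion exists (for instance, red blue teal gold pink green / teal gold blue pink green red / green teal gold blue red pink / blue pink red green gold teal / gold green pink red teal blue / pink red green teal blue gold).

Yes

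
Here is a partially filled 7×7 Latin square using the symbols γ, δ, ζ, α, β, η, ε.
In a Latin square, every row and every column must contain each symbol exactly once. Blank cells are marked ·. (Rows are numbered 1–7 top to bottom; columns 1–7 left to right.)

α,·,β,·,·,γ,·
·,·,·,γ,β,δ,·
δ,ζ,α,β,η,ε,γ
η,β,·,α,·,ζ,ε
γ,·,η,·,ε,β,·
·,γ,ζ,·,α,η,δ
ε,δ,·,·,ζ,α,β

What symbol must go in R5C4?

δ

Row 1, column 5: row 1 has {γ, α, β} and column 5 has {ζ, α, β, η, ε}, leaving only δ.
Row 2, column 1: row 2 has {γ, δ, β} and column 1 has {γ, δ, α, η, ε}, leaving only ζ.
Row 2, column 3: row 2 has {γ, δ, ζ, β} and column 3 has {ζ, α, β, η}, leaving only ε.
Row 4, column 5: row 4 has {ζ, α, β, η, ε} and column 5 has {δ, ζ, α, β, η, ε}, leaving only γ.
Row 4, column 3: row 4 has {γ, ζ, α, β, η, ε} and column 3 has {ζ, α, β, η, ε}, leaving only δ.
Row 5, column 2: row 5 has {γ, β, η, ε} and column 2 has {γ, δ, ζ, β}, leaving only α.
Row 2, column 2: row 2 has {γ, δ, ζ, β, ε} and column 2 has {γ, δ, ζ, α, β}, leaving only η.
Row 1, column 2: row 1 has {γ, δ, α, β} and column 2 has {γ, δ, ζ, α, β, η}, leaving only ε.
Row 2, column 7: row 2 has {γ, δ, ζ, β, η, ε} and column 7 has {γ, δ, β, ε}, leaving only α.
Row 5, column 7: row 5 has {γ, α, β, η, ε} and column 7 has {γ, δ, α, β, ε}, leaving only ζ.
Row 5 already has {γ, ζ, α, β, η, ε} and column 4 already has {γ, α, β}, so row 5, column 4 must be δ.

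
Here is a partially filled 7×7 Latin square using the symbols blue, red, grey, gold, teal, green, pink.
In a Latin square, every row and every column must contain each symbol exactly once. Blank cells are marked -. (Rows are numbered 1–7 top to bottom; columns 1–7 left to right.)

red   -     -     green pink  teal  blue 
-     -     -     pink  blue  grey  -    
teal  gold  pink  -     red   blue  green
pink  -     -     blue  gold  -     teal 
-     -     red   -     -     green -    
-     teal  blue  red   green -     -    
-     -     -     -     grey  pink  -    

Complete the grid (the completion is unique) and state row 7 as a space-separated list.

Row 1, column 2: row 1 has {blue, red, teal, green, pink} and column 2 has {gold, teal}, leaving only grey.
Row 1, column 3: row 1 has {blue, red, grey, teal, green, pink} and column 3 has {blue, red, pink}, leaving only gold.
Row 3, column 4: row 3 has {blue, red, gold, teal, green, pink} and column 4 has {blue, red, green, pink}, leaving only grey.
Row 4, column 6: row 4 has {blue, gold, teal, pink} and column 6 has {blue, grey, teal, green, pink}, leaving only red.
Row 4, column 2: row 4 has {blue, red, gold, teal, pink} and column 2 has {grey, gold, teal}, leaving only green.
Row 2, column 2: row 2 has {blue, grey, pink} and column 2 has {grey, gold, teal, green}, leaving only red.
Row 7, column 2: row 7 has {grey, pink} and column 2 has {red, grey, gold, teal, green}, leaving only blue.
Row 2, column 7: row 2 has {blue, red, grey, pink} and column 7 has {blue, teal, green}, leaving only gold.
Row 7, column 7: row 7 has {blue, grey, pink} and column 7 has {blue, gold, teal, green}, leaving only red.
Row 2, column 1: row 2 has {blue, red, grey, gold, pink} and column 1 has {red, teal, pink}, leaving only green.
Row 7, column 1: row 7 has {blue, red, grey, pink} and column 1 has {red, teal, green, pink}, leaving only gold.
Row 7, column 4: row 7 has {blue, red, grey, gold, pink} and column 4 has {blue, red, grey, green, pink}, leaving only teal.
Row 7, column 3: row 7 has {blue, red, grey, gold, teal, pink} and column 3 has {blue, red, gold, pink}, leaving only green.
So row 7 reads: gold blue green teal grey pink red.

gold blue green teal grey pink red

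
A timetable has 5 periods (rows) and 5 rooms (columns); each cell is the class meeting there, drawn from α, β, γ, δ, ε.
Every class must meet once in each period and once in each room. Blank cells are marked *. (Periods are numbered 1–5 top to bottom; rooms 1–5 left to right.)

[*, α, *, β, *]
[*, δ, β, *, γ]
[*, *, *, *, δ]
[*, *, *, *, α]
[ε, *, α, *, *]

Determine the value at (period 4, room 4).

γ

Period 1, room 5: period 1 has {α, β} and room 5 has {α, γ, δ}, leaving only ε.
Period 2, room 1: period 2 has {β, γ, δ} and room 1 has {ε}, leaving only α.
Period 2, room 4: period 2 has {α, β, γ, δ} and room 4 has {β}, leaving only ε.
Period 5, room 5: period 5 has {α, ε} and room 5 has {α, γ, δ, ε}, leaving only β.
Period 5, room 2: period 5 has {α, β, ε} and room 2 has {α, δ}, leaving only γ.
Period 5, room 4: period 5 has {α, β, γ, ε} and room 4 has {β, ε}, leaving only δ.
Period 4 already has {α} and room 4 already has {β, δ, ε}, so period 4, room 4 must be γ.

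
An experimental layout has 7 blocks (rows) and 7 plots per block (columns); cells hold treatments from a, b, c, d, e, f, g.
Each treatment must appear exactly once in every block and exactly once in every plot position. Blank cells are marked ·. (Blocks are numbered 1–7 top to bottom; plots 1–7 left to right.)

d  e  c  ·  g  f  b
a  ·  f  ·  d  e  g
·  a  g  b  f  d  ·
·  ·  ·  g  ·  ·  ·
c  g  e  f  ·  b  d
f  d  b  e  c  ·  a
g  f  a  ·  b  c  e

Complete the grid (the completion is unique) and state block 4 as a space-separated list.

b c d g e a f

Block 4, plot 3: block 4 has {g} and plot 3 has {a, b, c, e, f, g}, leaving only d.
Block 4, plot 6: block 4 has {d, g} and plot 6 has {b, c, d, e, f}, leaving only a.
Block 4, plot 5: block 4 has {a, d, g} and plot 5 has {b, c, d, f, g}, leaving only e.
Block 4, plot 1: block 4 has {a, d, e, g} and plot 1 has {a, c, d, f, g}, leaving only b.
Block 4, plot 2: block 4 has {a, b, d, e, g} and plot 2 has {a, d, e, f, g}, leaving only c.
Block 4, plot 7: block 4 has {a, b, c, d, e, g} and plot 7 has {a, b, d, e, g}, leaving only f.
So block 4 reads: b c d g e a f.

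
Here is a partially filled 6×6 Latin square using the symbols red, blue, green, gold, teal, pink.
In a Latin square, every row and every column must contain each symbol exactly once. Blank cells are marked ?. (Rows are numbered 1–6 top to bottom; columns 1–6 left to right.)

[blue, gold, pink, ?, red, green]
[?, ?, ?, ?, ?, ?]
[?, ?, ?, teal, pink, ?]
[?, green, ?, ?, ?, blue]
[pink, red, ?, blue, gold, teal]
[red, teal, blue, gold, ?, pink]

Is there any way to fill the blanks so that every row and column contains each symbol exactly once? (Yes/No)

No

Row 1, column 4: row 1 together with column 4 already contain {red, blue, green, gold, teal, pink} — every symbol — so nothing can go there. The grid has no valid completion.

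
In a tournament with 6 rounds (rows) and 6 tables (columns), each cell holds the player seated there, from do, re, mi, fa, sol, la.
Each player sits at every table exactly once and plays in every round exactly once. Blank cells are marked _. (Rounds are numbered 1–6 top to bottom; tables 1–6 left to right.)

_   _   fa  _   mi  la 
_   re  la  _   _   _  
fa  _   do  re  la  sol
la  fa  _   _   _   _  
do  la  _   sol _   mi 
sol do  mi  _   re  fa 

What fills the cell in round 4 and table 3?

Round 1, table 1: round 1 has {mi, fa, la} and table 1 has {do, fa, sol, la}, leaving only re.
Round 1, table 2: round 1 has {re, mi, fa, la} and table 2 has {do, re, fa, la}, leaving only sol.
Round 1, table 4: round 1 has {re, mi, fa, sol, la} and table 4 has {re, sol}, leaving only do.
Round 2, table 1: round 2 has {re, la} and table 1 has {do, re, fa, sol, la}, leaving only mi.
Round 2, table 4: round 2 has {re, mi, la} and table 4 has {do, re, sol}, leaving only fa.
Round 2, table 6: round 2 has {re, mi, fa, la} and table 6 has {mi, fa, sol, la}, leaving only do.
Round 2, table 5: round 2 has {do, re, mi, fa, la} and table 5 has {re, mi, la}, leaving only sol.
Round 3, table 2: round 3 has {do, re, fa, sol, la} and table 2 has {do, re, fa, sol, la}, leaving only mi.
Round 4, table 4: round 4 has {fa, la} and table 4 has {do, re, fa, sol}, leaving only mi.
Round 4, table 5: round 4 has {mi, fa, la} and table 5 has {re, mi, sol, la}, leaving only do.
Round 4, table 6: round 4 has {do, mi, fa, la} and table 6 has {do, mi, fa, sol, la}, leaving only re.
Round 4 already has {do, re, mi, fa, la} and table 3 already has {do, mi, fa, la}, so round 4, table 3 must be sol.

sol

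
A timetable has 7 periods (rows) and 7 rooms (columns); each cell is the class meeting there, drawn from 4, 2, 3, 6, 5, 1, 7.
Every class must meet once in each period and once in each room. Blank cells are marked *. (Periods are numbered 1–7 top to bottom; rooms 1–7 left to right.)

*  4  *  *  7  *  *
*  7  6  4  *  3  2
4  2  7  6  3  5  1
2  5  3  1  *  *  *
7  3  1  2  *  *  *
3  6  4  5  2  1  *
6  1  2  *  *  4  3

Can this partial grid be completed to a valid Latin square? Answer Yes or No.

Yes

No period or room among the givens repeats a symbol, and propagating forced cells runs into no contradiction.
One valid completion exists (for instance, 1 4 5 3 7 2 6 / 5 7 6 4 1 3 2 / 4 2 7 6 3 5 1 / 2 5 3 1 6 7 4 / 7 3 1 2 4 6 5 / 3 6 4 5 2 1 7 / 6 1 2 7 5 4 3).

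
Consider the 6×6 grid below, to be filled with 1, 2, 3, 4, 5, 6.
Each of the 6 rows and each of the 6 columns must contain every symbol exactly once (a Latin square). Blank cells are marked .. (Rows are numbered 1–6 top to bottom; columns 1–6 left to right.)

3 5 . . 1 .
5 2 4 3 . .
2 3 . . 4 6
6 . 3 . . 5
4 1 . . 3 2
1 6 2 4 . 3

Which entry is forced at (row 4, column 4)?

1

Row 1, column 3: row 1 has {1, 3, 5} and column 3 has {2, 3, 4}, leaving only 6.
Row 1, column 4: row 1 has {1, 3, 5, 6} and column 4 has {3, 4}, leaving only 2.
Row 4 already has {3, 5, 6} and column 4 already has {2, 3, 4}, so row 4, column 4 must be 1.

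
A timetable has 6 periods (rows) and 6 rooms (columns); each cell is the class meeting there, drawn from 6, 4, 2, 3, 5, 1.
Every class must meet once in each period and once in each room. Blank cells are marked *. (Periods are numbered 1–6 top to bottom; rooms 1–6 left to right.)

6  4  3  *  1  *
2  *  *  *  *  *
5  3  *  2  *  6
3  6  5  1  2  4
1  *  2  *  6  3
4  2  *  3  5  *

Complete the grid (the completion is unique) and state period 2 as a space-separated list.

Period 1, room 4: period 1 has {6, 4, 3, 1} and room 4 has {2, 3, 1}, leaving only 5.
Period 1, room 6: period 1 has {6, 4, 3, 5, 1} and room 6 has {6, 4, 3}, leaving only 2.
Period 3, room 5: period 3 has {6, 2, 3, 5} and room 5 has {6, 2, 5, 1}, leaving only 4.
Period 2, room 5: period 2 has {2} and room 5 has {6, 4, 2, 5, 1}, leaving only 3.
Period 3, room 3: period 3 has {6, 4, 2, 3, 5} and room 3 has {2, 3, 5}, leaving only 1.
Period 5, room 2: period 5 has {6, 2, 3, 1} and room 2 has {6, 4, 2, 3}, leaving only 5.
Period 2, room 2: period 2 has {2, 3} and room 2 has {6, 4, 2, 3, 5}, leaving only 1.
Period 2, room 6: period 2 has {2, 3, 1} and room 6 has {6, 4, 2, 3}, leaving only 5.
Period 5, room 4: period 5 has {6, 2, 3, 5, 1} and room 4 has {2, 3, 5, 1}, leaving only 4.
Period 2, room 4: period 2 has {2, 3, 5, 1} and room 4 has {4, 2, 3, 5, 1}, leaving only 6.
Period 2, room 3: period 2 has {6, 2, 3, 5, 1} and room 3 has {2, 3, 5, 1}, leaving only 4.
So period 2 reads: 2 1 4 6 3 5.

2 1 4 6 3 5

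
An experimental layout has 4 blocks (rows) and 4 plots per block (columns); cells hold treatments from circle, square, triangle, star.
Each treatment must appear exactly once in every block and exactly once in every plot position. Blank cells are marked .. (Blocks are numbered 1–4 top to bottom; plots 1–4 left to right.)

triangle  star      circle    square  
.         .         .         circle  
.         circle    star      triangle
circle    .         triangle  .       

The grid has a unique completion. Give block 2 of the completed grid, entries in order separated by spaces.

Block 2, plot 3: block 2 has {circle} and plot 3 has {circle, triangle, star}, leaving only square.
Block 2, plot 1: block 2 has {circle, square} and plot 1 has {circle, triangle}, leaving only star.
Block 2, plot 2: block 2 has {circle, square, star} and plot 2 has {circle, star}, leaving only triangle.
So block 2 reads: star triangle square circle.

star triangle square circle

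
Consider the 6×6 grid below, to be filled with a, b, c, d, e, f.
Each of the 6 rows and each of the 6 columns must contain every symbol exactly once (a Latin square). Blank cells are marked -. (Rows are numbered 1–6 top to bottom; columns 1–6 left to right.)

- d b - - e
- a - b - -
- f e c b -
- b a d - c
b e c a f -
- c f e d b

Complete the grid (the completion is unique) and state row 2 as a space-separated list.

Row 2, column 3: row 2 has {a, b} and column 3 has {a, b, c, e, f}, leaving only d.
Row 2, column 6: row 2 has {a, b, d} and column 6 has {b, c, e}, leaving only f.
Row 1, column 4: row 1 has {b, d, e} and column 4 has {a, b, c, d, e}, leaving only f.
Row 4, column 5: row 4 has {a, b, c, d} and column 5 has {b, d, f}, leaving only e.
Row 2, column 5: row 2 has {a, b, d, f} and column 5 has {b, d, e, f}, leaving only c.
Row 2, column 1: row 2 has {a, b, c, d, f} and column 1 has {b}, leaving only e.
So row 2 reads: e a d b c f.

e a d b c f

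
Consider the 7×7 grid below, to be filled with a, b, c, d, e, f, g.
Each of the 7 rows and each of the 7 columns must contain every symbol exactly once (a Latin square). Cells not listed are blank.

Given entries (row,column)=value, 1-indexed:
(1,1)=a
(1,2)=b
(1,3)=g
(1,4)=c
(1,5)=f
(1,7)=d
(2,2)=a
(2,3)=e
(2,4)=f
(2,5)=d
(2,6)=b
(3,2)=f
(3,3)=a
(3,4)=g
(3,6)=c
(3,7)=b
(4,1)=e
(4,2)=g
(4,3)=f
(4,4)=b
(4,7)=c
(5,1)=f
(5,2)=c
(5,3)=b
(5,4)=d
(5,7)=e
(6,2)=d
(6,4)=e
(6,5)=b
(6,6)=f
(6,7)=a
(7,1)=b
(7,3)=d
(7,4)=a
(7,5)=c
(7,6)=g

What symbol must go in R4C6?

d

Row 1, column 6: row 1 has {a, b, c, d, f, g} and column 6 has {b, c, f, g}, leaving only e.
Row 2, column 7: row 2 has {a, b, d, e, f} and column 7 has {a, b, c, d, e}, leaving only g.
Row 2, column 1: row 2 has {a, b, d, e, f, g} and column 1 has {a, b, e, f}, leaving only c.
Row 3, column 1: row 3 has {a, b, c, f, g} and column 1 has {a, b, c, e, f}, leaving only d.
Row 3, column 5: row 3 has {a, b, c, d, f, g} and column 5 has {b, c, d, f}, leaving only e.
Row 4, column 5: row 4 has {b, c, e, f, g} and column 5 has {b, c, d, e, f}, leaving only a.
Row 4 already has {a, b, c, e, f, g} and column 6 already has {b, c, e, f, g}, so row 4, column 6 must be d.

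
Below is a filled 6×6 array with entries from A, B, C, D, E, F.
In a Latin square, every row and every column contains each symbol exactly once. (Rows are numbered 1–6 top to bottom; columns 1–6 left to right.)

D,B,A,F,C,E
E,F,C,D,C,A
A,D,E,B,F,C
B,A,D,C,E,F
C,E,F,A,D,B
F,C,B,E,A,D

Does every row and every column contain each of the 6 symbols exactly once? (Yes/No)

No

Column 5 contains C twice (at rows 1 and 2), so it is not a permutation.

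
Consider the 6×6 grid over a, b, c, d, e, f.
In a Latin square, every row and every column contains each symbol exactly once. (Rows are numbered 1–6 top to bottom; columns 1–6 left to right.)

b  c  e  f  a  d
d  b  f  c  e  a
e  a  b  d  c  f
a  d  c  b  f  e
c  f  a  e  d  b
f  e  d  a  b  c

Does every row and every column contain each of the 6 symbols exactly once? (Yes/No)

Each row is a permutation of the 6 symbols, and so is each column.

Yes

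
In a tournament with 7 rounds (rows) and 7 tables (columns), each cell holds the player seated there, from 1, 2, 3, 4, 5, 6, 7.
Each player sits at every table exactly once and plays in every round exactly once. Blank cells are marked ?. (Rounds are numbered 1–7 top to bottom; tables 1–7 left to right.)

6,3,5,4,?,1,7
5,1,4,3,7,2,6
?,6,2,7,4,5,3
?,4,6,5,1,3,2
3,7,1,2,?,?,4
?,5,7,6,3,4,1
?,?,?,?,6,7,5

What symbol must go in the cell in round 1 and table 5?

2

Round 1 already has {1, 3, 4, 5, 6, 7} and table 5 already has {1, 3, 4, 6, 7}, so round 1, table 5 must be 2.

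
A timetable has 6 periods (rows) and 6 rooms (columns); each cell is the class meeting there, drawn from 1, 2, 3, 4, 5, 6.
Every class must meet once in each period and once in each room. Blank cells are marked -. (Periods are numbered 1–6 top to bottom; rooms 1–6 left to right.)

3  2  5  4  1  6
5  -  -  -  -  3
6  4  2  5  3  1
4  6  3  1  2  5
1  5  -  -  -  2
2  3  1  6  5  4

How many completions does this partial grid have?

Period 2, room 2: eliminating its period and room leaves {1}.
Period 2, room 3: eliminating its period and room leaves {4, 6}.
Period 2, room 4: eliminating its period and room leaves {2}.
Period 2, room 5: eliminating its period and room leaves {4, 6}.
Period 5, room 3: eliminating its period and room leaves {4, 6}.
Period 5, room 4: eliminating its period and room leaves {3}.
Period 5, room 5: eliminating its period and room leaves {4, 6}.
Enumerating the assignments across these blanks that avoid any period or room repeat gives 2 completions.

2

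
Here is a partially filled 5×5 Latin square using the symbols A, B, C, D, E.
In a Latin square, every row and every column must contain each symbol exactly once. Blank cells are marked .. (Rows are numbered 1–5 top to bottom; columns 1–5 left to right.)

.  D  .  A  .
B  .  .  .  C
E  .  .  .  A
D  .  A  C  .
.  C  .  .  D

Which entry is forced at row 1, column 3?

Row 1, column 1: row 1 has {A, D} and column 1 has {B, D, E}, leaving only C.
Row 3, column 2: row 3 has {A, E} and column 2 has {C, D}, leaving only B.
Row 3, column 4: row 3 has {A, B, E} and column 4 has {A, C}, leaving only D.
Row 2, column 4: row 2 has {B, C} and column 4 has {A, C, D}, leaving only E.
Row 2, column 2: row 2 has {B, C, E} and column 2 has {B, C, D}, leaving only A.
Row 2, column 3: row 2 has {A, B, C, E} and column 3 has {A}, leaving only D.
Row 3, column 3: row 3 has {A, B, D, E} and column 3 has {A, D}, leaving only C.
Row 4, column 2: row 4 has {A, C, D} and column 2 has {A, B, C, D}, leaving only E.
Row 4, column 5: row 4 has {A, C, D, E} and column 5 has {A, C, D}, leaving only B.
Row 1, column 5: row 1 has {A, C, D} and column 5 has {A, B, C, D}, leaving only E.
Row 1 already has {A, C, D, E} and column 3 already has {A, C, D}, so row 1, column 3 must be B.

B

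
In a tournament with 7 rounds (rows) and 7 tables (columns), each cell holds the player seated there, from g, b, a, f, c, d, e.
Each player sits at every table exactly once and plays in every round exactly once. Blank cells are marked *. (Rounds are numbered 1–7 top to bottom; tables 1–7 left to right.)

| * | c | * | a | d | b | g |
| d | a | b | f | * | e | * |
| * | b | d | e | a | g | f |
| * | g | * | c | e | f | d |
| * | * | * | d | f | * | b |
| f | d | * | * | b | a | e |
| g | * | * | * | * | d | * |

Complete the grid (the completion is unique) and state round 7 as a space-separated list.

g f e b c d a

Round 7, table 4: round 7 has {g, d} and table 4 has {a, f, c, d, e}, leaving only b.
Round 7, table 5: round 7 has {g, b, d} and table 5 has {b, a, f, d, e}, leaving only c.
Round 7, table 7: round 7 has {g, b, c, d} and table 7 has {g, b, f, d, e}, leaving only a.
Round 1, table 1: round 1 has {g, b, a, c, d} and table 1 has {g, f, d}, leaving only e.
Round 1, table 3: round 1 has {g, b, a, c, d, e} and table 3 has {b, d}, leaving only f.
Round 7, table 3: round 7 has {g, b, a, c, d} and table 3 has {b, f, d}, leaving only e.
Round 7, table 2: round 7 has {g, b, a, c, d, e} and table 2 has {g, b, a, c, d}, leaving only f.
So round 7 reads: g f e b c d a.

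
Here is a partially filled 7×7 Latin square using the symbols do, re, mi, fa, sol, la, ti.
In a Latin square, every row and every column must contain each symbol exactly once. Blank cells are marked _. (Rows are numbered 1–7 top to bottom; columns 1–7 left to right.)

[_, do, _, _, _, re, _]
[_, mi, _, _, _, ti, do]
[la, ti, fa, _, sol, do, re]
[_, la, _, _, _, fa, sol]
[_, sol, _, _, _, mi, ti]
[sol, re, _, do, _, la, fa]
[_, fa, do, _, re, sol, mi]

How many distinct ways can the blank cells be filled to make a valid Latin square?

8

Row 1, column 1: eliminating its row and column leaves {mi, fa, ti}.
Row 1, column 3: eliminating its row and column leaves {mi, sol, la, ti}.
Row 1, column 4: eliminating its row and column leaves {mi, fa, sol, la, ti}.
Row 1, column 5: eliminating its row and column leaves {mi, fa, la, ti}.
Row 1, column 7: eliminating its row and column leaves {la}.
Row 2, column 1: eliminating its row and column leaves {re, fa}.
Row 2, column 3: eliminating its row and column leaves {re, sol, la}.
Row 2, column 4: eliminating its row and column leaves {re, fa, sol, la}.
Row 2, column 5: eliminating its row and column leaves {fa, la}.
Row 3, column 4: eliminating its row and column leaves {mi}.
Row 4, column 1: eliminating its row and column leaves {do, re, mi, ti}.
Row 4, column 3: eliminating its row and column leaves {re, mi, ti}.
Row 4, column 4: eliminating its row and column leaves {re, mi, ti}.
Row 4, column 5: eliminating its row and column leaves {do, mi, ti}.
Row 5, column 1: eliminating its row and column leaves {do, re, fa}.
Row 5, column 3: eliminating its row and column leaves {re, la}.
Row 5, column 4: eliminating its row and column leaves {re, fa, la}.
Row 5, column 5: eliminating its row and column leaves {do, fa, la}.
Row 6, column 3: eliminating its row and column leaves {mi, ti}.
Row 6, column 5: eliminating its row and column leaves {mi, ti}.
Row 7, column 1: eliminating its row and column leaves {ti}.
Row 7, column 4: eliminating its row and column leaves {la, ti}.
Enumerating the assignments across these blanks that avoid any row or column repeat gives 8 completions.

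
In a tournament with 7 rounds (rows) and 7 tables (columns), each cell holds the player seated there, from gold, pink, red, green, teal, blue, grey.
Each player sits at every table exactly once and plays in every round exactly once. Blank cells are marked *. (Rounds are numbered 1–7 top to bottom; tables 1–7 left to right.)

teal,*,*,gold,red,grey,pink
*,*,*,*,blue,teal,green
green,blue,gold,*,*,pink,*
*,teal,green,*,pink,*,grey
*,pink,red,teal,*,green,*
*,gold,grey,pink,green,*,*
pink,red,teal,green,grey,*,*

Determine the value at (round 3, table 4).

Round 1, table 2: round 1 has {gold, pink, red, teal, grey} and table 2 has {gold, pink, red, teal, blue}, leaving only green.
Round 1, table 3: round 1 has {gold, pink, red, green, teal, grey} and table 3 has {gold, red, green, teal, grey}, leaving only blue.
Round 2, table 2: round 2 has {green, teal, blue} and table 2 has {gold, pink, red, green, teal, blue}, leaving only grey.
Round 2, table 3: round 2 has {green, teal, blue, grey} and table 3 has {gold, red, green, teal, blue, grey}, leaving only pink.
Round 2, table 4: round 2 has {pink, green, teal, blue, grey} and table 4 has {gold, pink, green, teal}, leaving only red.
Round 3 already has {gold, pink, green, blue} and table 4 already has {gold, pink, red, green, teal}, so round 3, table 4 must be grey.

grey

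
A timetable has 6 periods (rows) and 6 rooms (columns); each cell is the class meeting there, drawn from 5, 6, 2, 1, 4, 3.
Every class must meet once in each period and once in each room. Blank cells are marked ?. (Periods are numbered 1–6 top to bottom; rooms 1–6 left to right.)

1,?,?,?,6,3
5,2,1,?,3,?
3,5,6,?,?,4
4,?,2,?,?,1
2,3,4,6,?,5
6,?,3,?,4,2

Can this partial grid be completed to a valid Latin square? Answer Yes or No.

Yes

No period or room among the givens repeats a symbol, and propagating forced cells runs into no contradiction.
One valid completion exists (for instance, 1 4 5 2 6 3 / 5 2 1 4 3 6 / 3 5 6 1 2 4 / 4 6 2 3 5 1 / 2 3 4 6 1 5 / 6 1 3 5 4 2).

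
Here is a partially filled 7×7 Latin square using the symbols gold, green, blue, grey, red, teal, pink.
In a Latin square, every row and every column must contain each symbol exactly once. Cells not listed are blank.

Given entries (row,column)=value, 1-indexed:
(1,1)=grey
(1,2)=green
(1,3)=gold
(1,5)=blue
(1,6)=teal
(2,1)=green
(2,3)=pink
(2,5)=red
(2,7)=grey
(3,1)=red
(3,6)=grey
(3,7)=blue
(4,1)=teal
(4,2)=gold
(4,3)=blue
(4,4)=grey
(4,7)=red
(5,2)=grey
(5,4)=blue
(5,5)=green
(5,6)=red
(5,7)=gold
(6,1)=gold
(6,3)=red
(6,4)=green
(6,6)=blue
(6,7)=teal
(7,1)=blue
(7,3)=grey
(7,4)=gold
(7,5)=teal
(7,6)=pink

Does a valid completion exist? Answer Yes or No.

No row or column among the givens repeats a symbol, and propagating forced cells runs into no contradiction.
One valid completion exists (for instance, grey green gold red blue teal pink / green blue pink teal red gold grey / red teal green pink gold grey blue / teal gold blue grey pink green red / pink grey teal blue green red gold / gold pink red green grey blue teal / blue red grey gold teal pink green).

Yes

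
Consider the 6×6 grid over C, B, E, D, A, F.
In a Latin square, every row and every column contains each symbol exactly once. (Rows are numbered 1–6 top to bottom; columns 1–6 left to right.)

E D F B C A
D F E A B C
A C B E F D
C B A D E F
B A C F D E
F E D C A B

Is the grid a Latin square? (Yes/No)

Yes

Each row is a permutation of the 6 symbols, and so is each column.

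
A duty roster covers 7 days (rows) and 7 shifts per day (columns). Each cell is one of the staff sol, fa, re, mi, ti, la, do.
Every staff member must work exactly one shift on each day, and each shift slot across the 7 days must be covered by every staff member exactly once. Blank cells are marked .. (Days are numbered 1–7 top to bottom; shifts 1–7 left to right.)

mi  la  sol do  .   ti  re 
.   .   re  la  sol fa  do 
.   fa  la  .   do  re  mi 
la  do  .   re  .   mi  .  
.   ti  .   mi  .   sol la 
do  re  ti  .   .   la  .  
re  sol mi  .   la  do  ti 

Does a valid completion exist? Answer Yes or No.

No day or shift among the givens repeats a symbol, and propagating forced cells runs into no contradiction.
One valid completion exists (for instance, mi la sol do fa ti re / ti mi re la sol fa do / sol fa la ti do re mi / la do fa re ti mi sol / fa ti do mi re sol la / do re ti sol mi la fa / re sol mi fa la do ti).

Yes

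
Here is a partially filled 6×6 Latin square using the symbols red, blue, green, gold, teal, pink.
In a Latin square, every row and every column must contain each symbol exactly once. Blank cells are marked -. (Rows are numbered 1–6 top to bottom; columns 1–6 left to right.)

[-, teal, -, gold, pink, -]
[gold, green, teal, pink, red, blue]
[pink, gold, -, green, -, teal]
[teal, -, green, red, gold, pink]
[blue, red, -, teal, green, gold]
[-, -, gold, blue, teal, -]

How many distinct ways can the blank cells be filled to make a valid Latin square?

Row 1, column 1: eliminating its row and column leaves {red, green}.
Row 1, column 3: eliminating its row and column leaves {red, blue}.
Row 1, column 6: eliminating its row and column leaves {red, green}.
Row 3, column 3: eliminating its row and column leaves {red, blue}.
Row 3, column 5: eliminating its row and column leaves {blue}.
Row 4, column 2: eliminating its row and column leaves {blue}.
Row 5, column 3: eliminating its row and column leaves {pink}.
Row 6, column 1: eliminating its row and column leaves {red, green}.
Row 6, column 2: eliminating its row and column leaves {pink}.
Row 6, column 6: eliminating its row and column leaves {red, green}.
Enumerating the assignments across these blanks that avoid any row or column repeat gives 2 completions.

2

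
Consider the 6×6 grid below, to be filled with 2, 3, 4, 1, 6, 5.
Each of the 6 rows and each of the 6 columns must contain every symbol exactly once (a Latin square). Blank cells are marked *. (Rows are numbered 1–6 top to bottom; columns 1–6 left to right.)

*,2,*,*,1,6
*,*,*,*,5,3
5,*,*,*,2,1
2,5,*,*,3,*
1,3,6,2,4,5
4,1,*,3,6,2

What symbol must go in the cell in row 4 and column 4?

Row 1, column 1: row 1 has {2, 1, 6} and column 1 has {2, 4, 1, 5}, leaving only 3.
Row 2, column 1: row 2 has {3, 5} and column 1 has {2, 3, 4, 1, 5}, leaving only 6.
Row 2, column 2: row 2 has {3, 6, 5} and column 2 has {2, 3, 1, 5}, leaving only 4.
Row 2, column 4: row 2 has {3, 4, 6, 5} and column 4 has {2, 3}, leaving only 1.
Row 2, column 3: row 2 has {3, 4, 1, 6, 5} and column 3 has {6}, leaving only 2.
Row 3, column 2: row 3 has {2, 1, 5} and column 2 has {2, 3, 4, 1, 5}, leaving only 6.
Row 3, column 4: row 3 has {2, 1, 6, 5} and column 4 has {2, 3, 1}, leaving only 4.
Row 4 already has {2, 3, 5} and column 4 already has {2, 3, 4, 1}, so row 4, column 4 must be 6.

6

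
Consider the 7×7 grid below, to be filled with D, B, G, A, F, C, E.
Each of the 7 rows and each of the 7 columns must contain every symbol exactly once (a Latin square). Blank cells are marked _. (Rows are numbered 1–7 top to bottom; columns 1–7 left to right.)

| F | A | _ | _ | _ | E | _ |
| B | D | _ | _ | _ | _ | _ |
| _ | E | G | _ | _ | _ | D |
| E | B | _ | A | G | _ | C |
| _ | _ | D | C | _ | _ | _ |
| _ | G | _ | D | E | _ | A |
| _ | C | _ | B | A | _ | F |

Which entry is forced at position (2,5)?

Row 1, column 4: row 1 has {A, F, E} and column 4 has {D, B, A, C}, leaving only G.
Row 1, column 7: row 1 has {G, A, F, E} and column 7 has {D, A, F, C}, leaving only B.
Row 1, column 3: row 1 has {B, G, A, F, E} and column 3 has {D, G}, leaving only C.
Row 1, column 5: row 1 has {B, G, A, F, C, E} and column 5 has {G, A, E}, leaving only D.
Row 3, column 4: row 3 has {D, G, E} and column 4 has {D, B, G, A, C}, leaving only F.
Row 2, column 4: row 2 has {D, B} and column 4 has {D, B, G, A, F, C}, leaving only E.
Row 2, column 7: row 2 has {D, B, E} and column 7 has {D, B, A, F, C}, leaving only G.
Row 4, column 3: row 4 has {B, G, A, C, E} and column 3 has {D, G, C}, leaving only F.
Row 2, column 3: row 2 has {D, B, G, E} and column 3 has {D, G, F, C}, leaving only A.
Row 4, column 6: row 4 has {B, G, A, F, C, E} and column 6 has {E}, leaving only D.
Row 5, column 2: row 5 has {D, C} and column 2 has {D, B, G, A, C, E}, leaving only F.
Row 5, column 5: row 5 has {D, F, C} and column 5 has {D, G, A, E}, leaving only B.
Row 3, column 5: row 3 has {D, G, F, E} and column 5 has {D, B, G, A, E}, leaving only C.
Row 2 already has {D, B, G, A, E} and column 5 already has {D, B, G, A, C, E}, so row 2, column 5 must be F.

F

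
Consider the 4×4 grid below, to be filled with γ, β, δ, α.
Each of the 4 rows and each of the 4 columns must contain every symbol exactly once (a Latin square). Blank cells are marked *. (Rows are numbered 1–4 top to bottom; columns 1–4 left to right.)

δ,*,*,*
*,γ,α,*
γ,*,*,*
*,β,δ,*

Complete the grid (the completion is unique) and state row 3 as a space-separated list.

γ δ β α

Row 3, column 3: row 3 has {γ} and column 3 has {δ, α}, leaving only β.
Row 1, column 2: row 1 has {δ} and column 2 has {γ, β}, leaving only α.
Row 3, column 2: row 3 has {γ, β} and column 2 has {γ, β, α}, leaving only δ.
Row 3, column 4: row 3 has {γ, β, δ} and column 4 has {}, leaving only α.
So row 3 reads: γ δ β α.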